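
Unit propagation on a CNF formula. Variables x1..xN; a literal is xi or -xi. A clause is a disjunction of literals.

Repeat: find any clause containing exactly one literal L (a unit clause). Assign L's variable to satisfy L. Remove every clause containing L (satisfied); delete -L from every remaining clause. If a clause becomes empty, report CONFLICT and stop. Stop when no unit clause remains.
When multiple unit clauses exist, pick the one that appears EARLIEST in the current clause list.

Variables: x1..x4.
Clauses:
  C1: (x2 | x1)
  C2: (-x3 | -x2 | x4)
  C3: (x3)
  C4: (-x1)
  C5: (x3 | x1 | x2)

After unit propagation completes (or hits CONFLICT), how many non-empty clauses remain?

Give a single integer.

Answer: 0

Derivation:
unit clause [3] forces x3=T; simplify:
  drop -3 from [-3, -2, 4] -> [-2, 4]
  satisfied 2 clause(s); 3 remain; assigned so far: [3]
unit clause [-1] forces x1=F; simplify:
  drop 1 from [2, 1] -> [2]
  satisfied 1 clause(s); 2 remain; assigned so far: [1, 3]
unit clause [2] forces x2=T; simplify:
  drop -2 from [-2, 4] -> [4]
  satisfied 1 clause(s); 1 remain; assigned so far: [1, 2, 3]
unit clause [4] forces x4=T; simplify:
  satisfied 1 clause(s); 0 remain; assigned so far: [1, 2, 3, 4]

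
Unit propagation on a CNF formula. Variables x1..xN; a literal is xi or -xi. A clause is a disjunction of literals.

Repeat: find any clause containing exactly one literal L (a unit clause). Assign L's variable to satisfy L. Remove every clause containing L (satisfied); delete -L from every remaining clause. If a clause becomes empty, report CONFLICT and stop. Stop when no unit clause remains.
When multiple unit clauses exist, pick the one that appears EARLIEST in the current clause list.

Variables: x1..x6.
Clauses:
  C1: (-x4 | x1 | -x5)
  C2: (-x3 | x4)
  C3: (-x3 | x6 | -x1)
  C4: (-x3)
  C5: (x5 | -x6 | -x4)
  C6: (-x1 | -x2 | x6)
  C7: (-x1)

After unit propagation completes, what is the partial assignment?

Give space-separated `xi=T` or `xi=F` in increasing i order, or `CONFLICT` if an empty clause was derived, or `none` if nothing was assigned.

unit clause [-3] forces x3=F; simplify:
  satisfied 3 clause(s); 4 remain; assigned so far: [3]
unit clause [-1] forces x1=F; simplify:
  drop 1 from [-4, 1, -5] -> [-4, -5]
  satisfied 2 clause(s); 2 remain; assigned so far: [1, 3]

Answer: x1=F x3=F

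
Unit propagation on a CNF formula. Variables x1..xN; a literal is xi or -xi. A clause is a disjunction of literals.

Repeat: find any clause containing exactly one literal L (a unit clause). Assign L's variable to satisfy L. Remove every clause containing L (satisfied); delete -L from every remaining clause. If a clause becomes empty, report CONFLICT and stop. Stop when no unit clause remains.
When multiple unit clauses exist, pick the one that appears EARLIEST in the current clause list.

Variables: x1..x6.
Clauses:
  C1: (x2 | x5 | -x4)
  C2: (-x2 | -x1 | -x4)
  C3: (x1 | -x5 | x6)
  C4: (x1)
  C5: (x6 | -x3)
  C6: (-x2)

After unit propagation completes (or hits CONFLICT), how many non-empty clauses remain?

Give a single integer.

unit clause [1] forces x1=T; simplify:
  drop -1 from [-2, -1, -4] -> [-2, -4]
  satisfied 2 clause(s); 4 remain; assigned so far: [1]
unit clause [-2] forces x2=F; simplify:
  drop 2 from [2, 5, -4] -> [5, -4]
  satisfied 2 clause(s); 2 remain; assigned so far: [1, 2]

Answer: 2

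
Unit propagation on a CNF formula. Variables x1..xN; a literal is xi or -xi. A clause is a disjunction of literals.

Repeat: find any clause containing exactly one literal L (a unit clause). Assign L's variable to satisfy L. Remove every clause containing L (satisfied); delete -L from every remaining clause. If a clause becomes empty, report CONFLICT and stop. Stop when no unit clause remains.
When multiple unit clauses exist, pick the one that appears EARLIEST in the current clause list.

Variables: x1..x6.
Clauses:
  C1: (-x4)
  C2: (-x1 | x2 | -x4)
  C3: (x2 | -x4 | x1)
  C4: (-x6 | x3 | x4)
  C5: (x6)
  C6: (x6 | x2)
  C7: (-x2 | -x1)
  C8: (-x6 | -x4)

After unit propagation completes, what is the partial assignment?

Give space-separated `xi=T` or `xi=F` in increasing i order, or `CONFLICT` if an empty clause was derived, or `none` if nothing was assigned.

unit clause [-4] forces x4=F; simplify:
  drop 4 from [-6, 3, 4] -> [-6, 3]
  satisfied 4 clause(s); 4 remain; assigned so far: [4]
unit clause [6] forces x6=T; simplify:
  drop -6 from [-6, 3] -> [3]
  satisfied 2 clause(s); 2 remain; assigned so far: [4, 6]
unit clause [3] forces x3=T; simplify:
  satisfied 1 clause(s); 1 remain; assigned so far: [3, 4, 6]

Answer: x3=T x4=F x6=T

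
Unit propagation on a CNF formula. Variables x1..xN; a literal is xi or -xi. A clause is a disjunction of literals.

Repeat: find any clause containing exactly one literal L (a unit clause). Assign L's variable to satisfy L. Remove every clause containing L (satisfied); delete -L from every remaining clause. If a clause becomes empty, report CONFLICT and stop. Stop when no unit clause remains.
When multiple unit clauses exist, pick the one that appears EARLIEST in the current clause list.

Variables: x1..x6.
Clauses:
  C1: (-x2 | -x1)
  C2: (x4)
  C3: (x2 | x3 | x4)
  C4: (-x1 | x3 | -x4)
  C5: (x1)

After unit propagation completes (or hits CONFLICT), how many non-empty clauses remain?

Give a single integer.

Answer: 0

Derivation:
unit clause [4] forces x4=T; simplify:
  drop -4 from [-1, 3, -4] -> [-1, 3]
  satisfied 2 clause(s); 3 remain; assigned so far: [4]
unit clause [1] forces x1=T; simplify:
  drop -1 from [-2, -1] -> [-2]
  drop -1 from [-1, 3] -> [3]
  satisfied 1 clause(s); 2 remain; assigned so far: [1, 4]
unit clause [-2] forces x2=F; simplify:
  satisfied 1 clause(s); 1 remain; assigned so far: [1, 2, 4]
unit clause [3] forces x3=T; simplify:
  satisfied 1 clause(s); 0 remain; assigned so far: [1, 2, 3, 4]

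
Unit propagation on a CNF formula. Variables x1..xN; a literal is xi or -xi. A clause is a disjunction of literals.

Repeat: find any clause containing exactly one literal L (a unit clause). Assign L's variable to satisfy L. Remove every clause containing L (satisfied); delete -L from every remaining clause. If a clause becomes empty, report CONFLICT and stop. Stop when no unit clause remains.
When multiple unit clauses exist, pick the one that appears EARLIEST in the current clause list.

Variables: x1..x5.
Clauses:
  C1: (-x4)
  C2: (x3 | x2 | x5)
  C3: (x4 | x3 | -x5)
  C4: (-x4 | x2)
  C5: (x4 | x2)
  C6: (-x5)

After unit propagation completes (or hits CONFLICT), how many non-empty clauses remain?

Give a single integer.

unit clause [-4] forces x4=F; simplify:
  drop 4 from [4, 3, -5] -> [3, -5]
  drop 4 from [4, 2] -> [2]
  satisfied 2 clause(s); 4 remain; assigned so far: [4]
unit clause [2] forces x2=T; simplify:
  satisfied 2 clause(s); 2 remain; assigned so far: [2, 4]
unit clause [-5] forces x5=F; simplify:
  satisfied 2 clause(s); 0 remain; assigned so far: [2, 4, 5]

Answer: 0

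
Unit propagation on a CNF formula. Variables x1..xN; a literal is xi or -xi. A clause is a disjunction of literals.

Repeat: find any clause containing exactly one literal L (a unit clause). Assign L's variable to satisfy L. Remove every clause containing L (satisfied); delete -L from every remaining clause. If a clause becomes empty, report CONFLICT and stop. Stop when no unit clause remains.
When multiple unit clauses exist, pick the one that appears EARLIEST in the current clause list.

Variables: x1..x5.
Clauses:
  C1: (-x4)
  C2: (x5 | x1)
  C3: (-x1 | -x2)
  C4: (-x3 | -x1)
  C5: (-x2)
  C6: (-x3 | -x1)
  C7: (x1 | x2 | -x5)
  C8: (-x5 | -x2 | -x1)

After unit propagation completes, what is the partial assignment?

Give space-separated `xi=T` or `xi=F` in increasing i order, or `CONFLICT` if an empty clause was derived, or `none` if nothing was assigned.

Answer: x2=F x4=F

Derivation:
unit clause [-4] forces x4=F; simplify:
  satisfied 1 clause(s); 7 remain; assigned so far: [4]
unit clause [-2] forces x2=F; simplify:
  drop 2 from [1, 2, -5] -> [1, -5]
  satisfied 3 clause(s); 4 remain; assigned so far: [2, 4]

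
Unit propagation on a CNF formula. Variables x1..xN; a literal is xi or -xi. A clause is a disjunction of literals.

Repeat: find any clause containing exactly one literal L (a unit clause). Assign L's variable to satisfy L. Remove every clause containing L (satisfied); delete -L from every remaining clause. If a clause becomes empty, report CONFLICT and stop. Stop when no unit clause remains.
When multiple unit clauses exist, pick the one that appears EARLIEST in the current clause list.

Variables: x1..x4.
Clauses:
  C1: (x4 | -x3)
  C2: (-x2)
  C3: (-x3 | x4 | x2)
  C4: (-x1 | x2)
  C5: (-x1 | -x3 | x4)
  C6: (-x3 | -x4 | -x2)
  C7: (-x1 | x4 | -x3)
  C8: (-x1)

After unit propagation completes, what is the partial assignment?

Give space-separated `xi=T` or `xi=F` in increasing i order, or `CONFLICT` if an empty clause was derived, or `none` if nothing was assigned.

Answer: x1=F x2=F

Derivation:
unit clause [-2] forces x2=F; simplify:
  drop 2 from [-3, 4, 2] -> [-3, 4]
  drop 2 from [-1, 2] -> [-1]
  satisfied 2 clause(s); 6 remain; assigned so far: [2]
unit clause [-1] forces x1=F; simplify:
  satisfied 4 clause(s); 2 remain; assigned so far: [1, 2]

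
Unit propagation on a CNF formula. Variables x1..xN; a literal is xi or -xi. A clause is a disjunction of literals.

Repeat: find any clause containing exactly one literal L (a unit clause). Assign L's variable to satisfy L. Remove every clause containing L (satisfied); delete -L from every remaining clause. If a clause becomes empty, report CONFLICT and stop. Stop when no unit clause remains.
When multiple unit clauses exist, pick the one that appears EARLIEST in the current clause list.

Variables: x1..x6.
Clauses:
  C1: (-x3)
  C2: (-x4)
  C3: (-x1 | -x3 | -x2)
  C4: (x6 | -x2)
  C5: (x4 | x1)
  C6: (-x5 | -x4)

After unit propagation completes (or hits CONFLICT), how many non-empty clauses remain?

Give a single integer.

Answer: 1

Derivation:
unit clause [-3] forces x3=F; simplify:
  satisfied 2 clause(s); 4 remain; assigned so far: [3]
unit clause [-4] forces x4=F; simplify:
  drop 4 from [4, 1] -> [1]
  satisfied 2 clause(s); 2 remain; assigned so far: [3, 4]
unit clause [1] forces x1=T; simplify:
  satisfied 1 clause(s); 1 remain; assigned so far: [1, 3, 4]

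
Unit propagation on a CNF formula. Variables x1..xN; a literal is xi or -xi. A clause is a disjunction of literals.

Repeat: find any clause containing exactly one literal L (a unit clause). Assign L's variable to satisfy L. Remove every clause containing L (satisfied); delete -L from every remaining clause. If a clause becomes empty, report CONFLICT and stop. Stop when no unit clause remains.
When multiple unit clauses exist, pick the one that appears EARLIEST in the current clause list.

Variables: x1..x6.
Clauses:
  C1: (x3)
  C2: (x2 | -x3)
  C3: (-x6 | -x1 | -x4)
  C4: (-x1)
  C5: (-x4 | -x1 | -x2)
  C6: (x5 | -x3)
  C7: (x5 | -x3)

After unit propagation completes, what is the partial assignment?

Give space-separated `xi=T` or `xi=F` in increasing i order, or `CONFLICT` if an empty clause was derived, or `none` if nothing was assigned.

Answer: x1=F x2=T x3=T x5=T

Derivation:
unit clause [3] forces x3=T; simplify:
  drop -3 from [2, -3] -> [2]
  drop -3 from [5, -3] -> [5]
  drop -3 from [5, -3] -> [5]
  satisfied 1 clause(s); 6 remain; assigned so far: [3]
unit clause [2] forces x2=T; simplify:
  drop -2 from [-4, -1, -2] -> [-4, -1]
  satisfied 1 clause(s); 5 remain; assigned so far: [2, 3]
unit clause [-1] forces x1=F; simplify:
  satisfied 3 clause(s); 2 remain; assigned so far: [1, 2, 3]
unit clause [5] forces x5=T; simplify:
  satisfied 2 clause(s); 0 remain; assigned so far: [1, 2, 3, 5]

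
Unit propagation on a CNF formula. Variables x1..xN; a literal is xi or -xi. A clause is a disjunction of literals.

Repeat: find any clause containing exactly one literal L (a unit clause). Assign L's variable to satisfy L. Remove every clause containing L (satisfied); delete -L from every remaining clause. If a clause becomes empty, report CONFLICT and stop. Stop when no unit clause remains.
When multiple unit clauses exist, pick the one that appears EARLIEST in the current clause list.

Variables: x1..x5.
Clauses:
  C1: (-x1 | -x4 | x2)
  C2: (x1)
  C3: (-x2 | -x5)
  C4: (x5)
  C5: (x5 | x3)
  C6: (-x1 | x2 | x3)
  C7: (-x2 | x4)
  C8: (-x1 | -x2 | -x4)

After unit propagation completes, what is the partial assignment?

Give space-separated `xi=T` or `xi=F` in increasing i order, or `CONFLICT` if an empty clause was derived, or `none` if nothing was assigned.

unit clause [1] forces x1=T; simplify:
  drop -1 from [-1, -4, 2] -> [-4, 2]
  drop -1 from [-1, 2, 3] -> [2, 3]
  drop -1 from [-1, -2, -4] -> [-2, -4]
  satisfied 1 clause(s); 7 remain; assigned so far: [1]
unit clause [5] forces x5=T; simplify:
  drop -5 from [-2, -5] -> [-2]
  satisfied 2 clause(s); 5 remain; assigned so far: [1, 5]
unit clause [-2] forces x2=F; simplify:
  drop 2 from [-4, 2] -> [-4]
  drop 2 from [2, 3] -> [3]
  satisfied 3 clause(s); 2 remain; assigned so far: [1, 2, 5]
unit clause [-4] forces x4=F; simplify:
  satisfied 1 clause(s); 1 remain; assigned so far: [1, 2, 4, 5]
unit clause [3] forces x3=T; simplify:
  satisfied 1 clause(s); 0 remain; assigned so far: [1, 2, 3, 4, 5]

Answer: x1=T x2=F x3=T x4=F x5=T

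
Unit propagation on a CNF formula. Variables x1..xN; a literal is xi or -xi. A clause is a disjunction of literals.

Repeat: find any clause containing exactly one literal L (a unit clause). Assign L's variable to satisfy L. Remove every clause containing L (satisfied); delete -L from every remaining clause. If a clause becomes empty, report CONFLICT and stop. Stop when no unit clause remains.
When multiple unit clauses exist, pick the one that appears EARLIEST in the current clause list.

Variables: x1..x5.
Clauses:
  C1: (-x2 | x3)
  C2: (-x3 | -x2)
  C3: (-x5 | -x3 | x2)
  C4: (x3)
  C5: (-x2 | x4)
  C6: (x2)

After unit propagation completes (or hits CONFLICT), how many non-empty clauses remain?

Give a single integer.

unit clause [3] forces x3=T; simplify:
  drop -3 from [-3, -2] -> [-2]
  drop -3 from [-5, -3, 2] -> [-5, 2]
  satisfied 2 clause(s); 4 remain; assigned so far: [3]
unit clause [-2] forces x2=F; simplify:
  drop 2 from [-5, 2] -> [-5]
  drop 2 from [2] -> [] (empty!)
  satisfied 2 clause(s); 2 remain; assigned so far: [2, 3]
CONFLICT (empty clause)

Answer: 1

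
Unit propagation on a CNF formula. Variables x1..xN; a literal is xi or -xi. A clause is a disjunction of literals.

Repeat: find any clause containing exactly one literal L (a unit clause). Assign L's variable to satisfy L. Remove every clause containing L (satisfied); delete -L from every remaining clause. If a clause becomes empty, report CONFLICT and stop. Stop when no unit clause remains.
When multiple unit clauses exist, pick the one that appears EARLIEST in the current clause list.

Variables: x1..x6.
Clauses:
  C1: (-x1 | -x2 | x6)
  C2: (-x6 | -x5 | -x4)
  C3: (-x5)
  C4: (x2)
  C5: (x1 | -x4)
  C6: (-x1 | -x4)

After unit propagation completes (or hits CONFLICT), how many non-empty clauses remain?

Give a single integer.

unit clause [-5] forces x5=F; simplify:
  satisfied 2 clause(s); 4 remain; assigned so far: [5]
unit clause [2] forces x2=T; simplify:
  drop -2 from [-1, -2, 6] -> [-1, 6]
  satisfied 1 clause(s); 3 remain; assigned so far: [2, 5]

Answer: 3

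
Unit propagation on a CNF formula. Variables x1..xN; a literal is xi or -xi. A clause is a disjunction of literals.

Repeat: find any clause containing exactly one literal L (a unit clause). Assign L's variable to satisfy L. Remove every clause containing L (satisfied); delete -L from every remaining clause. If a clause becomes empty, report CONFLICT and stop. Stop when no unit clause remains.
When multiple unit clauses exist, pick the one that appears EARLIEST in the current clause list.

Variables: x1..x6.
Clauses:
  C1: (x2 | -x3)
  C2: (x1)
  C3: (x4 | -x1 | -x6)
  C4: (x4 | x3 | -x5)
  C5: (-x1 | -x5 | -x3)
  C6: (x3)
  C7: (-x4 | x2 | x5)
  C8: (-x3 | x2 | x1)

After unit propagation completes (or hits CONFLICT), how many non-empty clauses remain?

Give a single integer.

unit clause [1] forces x1=T; simplify:
  drop -1 from [4, -1, -6] -> [4, -6]
  drop -1 from [-1, -5, -3] -> [-5, -3]
  satisfied 2 clause(s); 6 remain; assigned so far: [1]
unit clause [3] forces x3=T; simplify:
  drop -3 from [2, -3] -> [2]
  drop -3 from [-5, -3] -> [-5]
  satisfied 2 clause(s); 4 remain; assigned so far: [1, 3]
unit clause [2] forces x2=T; simplify:
  satisfied 2 clause(s); 2 remain; assigned so far: [1, 2, 3]
unit clause [-5] forces x5=F; simplify:
  satisfied 1 clause(s); 1 remain; assigned so far: [1, 2, 3, 5]

Answer: 1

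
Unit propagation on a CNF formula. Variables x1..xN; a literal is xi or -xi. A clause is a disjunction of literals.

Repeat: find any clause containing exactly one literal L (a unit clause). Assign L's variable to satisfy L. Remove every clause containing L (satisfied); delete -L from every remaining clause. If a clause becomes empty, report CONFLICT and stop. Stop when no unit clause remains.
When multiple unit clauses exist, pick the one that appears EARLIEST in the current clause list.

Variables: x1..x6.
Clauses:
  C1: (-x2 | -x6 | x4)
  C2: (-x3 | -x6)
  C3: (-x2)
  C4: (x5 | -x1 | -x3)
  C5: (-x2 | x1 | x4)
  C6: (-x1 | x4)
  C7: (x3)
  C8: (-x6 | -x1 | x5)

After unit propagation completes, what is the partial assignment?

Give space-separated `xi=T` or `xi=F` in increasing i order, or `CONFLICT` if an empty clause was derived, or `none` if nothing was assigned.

unit clause [-2] forces x2=F; simplify:
  satisfied 3 clause(s); 5 remain; assigned so far: [2]
unit clause [3] forces x3=T; simplify:
  drop -3 from [-3, -6] -> [-6]
  drop -3 from [5, -1, -3] -> [5, -1]
  satisfied 1 clause(s); 4 remain; assigned so far: [2, 3]
unit clause [-6] forces x6=F; simplify:
  satisfied 2 clause(s); 2 remain; assigned so far: [2, 3, 6]

Answer: x2=F x3=T x6=F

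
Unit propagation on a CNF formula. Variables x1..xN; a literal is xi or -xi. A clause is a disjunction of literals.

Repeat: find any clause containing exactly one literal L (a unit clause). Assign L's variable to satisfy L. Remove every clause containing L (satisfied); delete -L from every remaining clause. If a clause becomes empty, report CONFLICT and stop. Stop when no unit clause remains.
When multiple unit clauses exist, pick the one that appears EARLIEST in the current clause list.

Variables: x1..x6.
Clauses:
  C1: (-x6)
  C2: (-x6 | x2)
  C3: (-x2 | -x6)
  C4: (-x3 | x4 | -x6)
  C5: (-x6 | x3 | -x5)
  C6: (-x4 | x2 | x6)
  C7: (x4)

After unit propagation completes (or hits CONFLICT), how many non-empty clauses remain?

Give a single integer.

unit clause [-6] forces x6=F; simplify:
  drop 6 from [-4, 2, 6] -> [-4, 2]
  satisfied 5 clause(s); 2 remain; assigned so far: [6]
unit clause [4] forces x4=T; simplify:
  drop -4 from [-4, 2] -> [2]
  satisfied 1 clause(s); 1 remain; assigned so far: [4, 6]
unit clause [2] forces x2=T; simplify:
  satisfied 1 clause(s); 0 remain; assigned so far: [2, 4, 6]

Answer: 0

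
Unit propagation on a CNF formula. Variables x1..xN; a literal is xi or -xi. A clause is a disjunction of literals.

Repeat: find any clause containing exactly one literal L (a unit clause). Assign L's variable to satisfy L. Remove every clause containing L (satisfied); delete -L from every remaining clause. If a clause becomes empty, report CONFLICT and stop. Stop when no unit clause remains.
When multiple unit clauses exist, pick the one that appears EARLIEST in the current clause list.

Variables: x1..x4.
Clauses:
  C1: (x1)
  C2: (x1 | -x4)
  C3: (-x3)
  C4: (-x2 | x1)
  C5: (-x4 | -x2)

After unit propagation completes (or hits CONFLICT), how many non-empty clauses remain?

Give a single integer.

Answer: 1

Derivation:
unit clause [1] forces x1=T; simplify:
  satisfied 3 clause(s); 2 remain; assigned so far: [1]
unit clause [-3] forces x3=F; simplify:
  satisfied 1 clause(s); 1 remain; assigned so far: [1, 3]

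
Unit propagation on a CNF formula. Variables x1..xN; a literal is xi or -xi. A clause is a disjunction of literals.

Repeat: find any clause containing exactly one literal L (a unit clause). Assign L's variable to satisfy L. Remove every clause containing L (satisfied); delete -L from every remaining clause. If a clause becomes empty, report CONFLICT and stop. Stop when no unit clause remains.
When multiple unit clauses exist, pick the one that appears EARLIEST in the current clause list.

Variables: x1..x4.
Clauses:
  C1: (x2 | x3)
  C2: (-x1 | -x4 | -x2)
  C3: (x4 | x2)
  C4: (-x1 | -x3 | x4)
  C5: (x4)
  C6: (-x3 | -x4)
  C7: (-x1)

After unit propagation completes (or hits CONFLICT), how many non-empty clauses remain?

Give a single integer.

Answer: 0

Derivation:
unit clause [4] forces x4=T; simplify:
  drop -4 from [-1, -4, -2] -> [-1, -2]
  drop -4 from [-3, -4] -> [-3]
  satisfied 3 clause(s); 4 remain; assigned so far: [4]
unit clause [-3] forces x3=F; simplify:
  drop 3 from [2, 3] -> [2]
  satisfied 1 clause(s); 3 remain; assigned so far: [3, 4]
unit clause [2] forces x2=T; simplify:
  drop -2 from [-1, -2] -> [-1]
  satisfied 1 clause(s); 2 remain; assigned so far: [2, 3, 4]
unit clause [-1] forces x1=F; simplify:
  satisfied 2 clause(s); 0 remain; assigned so far: [1, 2, 3, 4]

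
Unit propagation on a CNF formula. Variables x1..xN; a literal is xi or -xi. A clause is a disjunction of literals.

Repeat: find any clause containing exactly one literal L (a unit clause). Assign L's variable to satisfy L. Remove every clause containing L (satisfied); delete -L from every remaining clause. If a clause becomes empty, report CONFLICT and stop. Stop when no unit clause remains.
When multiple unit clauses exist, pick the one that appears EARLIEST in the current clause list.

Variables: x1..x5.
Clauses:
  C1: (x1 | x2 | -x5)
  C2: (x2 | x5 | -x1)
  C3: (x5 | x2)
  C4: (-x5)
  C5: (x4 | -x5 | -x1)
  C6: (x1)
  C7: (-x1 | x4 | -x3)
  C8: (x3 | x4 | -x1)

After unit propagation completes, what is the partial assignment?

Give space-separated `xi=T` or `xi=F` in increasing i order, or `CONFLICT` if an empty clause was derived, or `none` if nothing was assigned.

Answer: x1=T x2=T x5=F

Derivation:
unit clause [-5] forces x5=F; simplify:
  drop 5 from [2, 5, -1] -> [2, -1]
  drop 5 from [5, 2] -> [2]
  satisfied 3 clause(s); 5 remain; assigned so far: [5]
unit clause [2] forces x2=T; simplify:
  satisfied 2 clause(s); 3 remain; assigned so far: [2, 5]
unit clause [1] forces x1=T; simplify:
  drop -1 from [-1, 4, -3] -> [4, -3]
  drop -1 from [3, 4, -1] -> [3, 4]
  satisfied 1 clause(s); 2 remain; assigned so far: [1, 2, 5]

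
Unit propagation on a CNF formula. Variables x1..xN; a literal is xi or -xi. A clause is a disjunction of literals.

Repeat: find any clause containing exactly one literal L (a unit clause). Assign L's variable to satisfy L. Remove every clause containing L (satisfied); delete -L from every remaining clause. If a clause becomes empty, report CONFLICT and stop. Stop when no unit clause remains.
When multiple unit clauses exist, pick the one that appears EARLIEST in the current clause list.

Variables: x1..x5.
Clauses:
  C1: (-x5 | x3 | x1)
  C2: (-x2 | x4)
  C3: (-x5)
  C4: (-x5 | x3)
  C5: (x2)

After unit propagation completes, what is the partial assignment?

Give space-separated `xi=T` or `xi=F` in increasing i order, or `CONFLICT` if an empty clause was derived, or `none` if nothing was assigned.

unit clause [-5] forces x5=F; simplify:
  satisfied 3 clause(s); 2 remain; assigned so far: [5]
unit clause [2] forces x2=T; simplify:
  drop -2 from [-2, 4] -> [4]
  satisfied 1 clause(s); 1 remain; assigned so far: [2, 5]
unit clause [4] forces x4=T; simplify:
  satisfied 1 clause(s); 0 remain; assigned so far: [2, 4, 5]

Answer: x2=T x4=T x5=F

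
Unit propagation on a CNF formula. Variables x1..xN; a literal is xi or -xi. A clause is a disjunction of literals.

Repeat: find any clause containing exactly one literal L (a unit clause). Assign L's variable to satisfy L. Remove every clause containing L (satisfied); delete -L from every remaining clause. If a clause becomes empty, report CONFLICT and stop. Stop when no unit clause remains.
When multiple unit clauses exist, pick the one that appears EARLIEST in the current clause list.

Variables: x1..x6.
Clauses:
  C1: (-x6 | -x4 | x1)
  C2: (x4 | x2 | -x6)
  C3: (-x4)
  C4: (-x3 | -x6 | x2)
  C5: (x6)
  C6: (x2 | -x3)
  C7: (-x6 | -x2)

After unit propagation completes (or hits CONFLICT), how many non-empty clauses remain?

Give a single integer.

Answer: 0

Derivation:
unit clause [-4] forces x4=F; simplify:
  drop 4 from [4, 2, -6] -> [2, -6]
  satisfied 2 clause(s); 5 remain; assigned so far: [4]
unit clause [6] forces x6=T; simplify:
  drop -6 from [2, -6] -> [2]
  drop -6 from [-3, -6, 2] -> [-3, 2]
  drop -6 from [-6, -2] -> [-2]
  satisfied 1 clause(s); 4 remain; assigned so far: [4, 6]
unit clause [2] forces x2=T; simplify:
  drop -2 from [-2] -> [] (empty!)
  satisfied 3 clause(s); 1 remain; assigned so far: [2, 4, 6]
CONFLICT (empty clause)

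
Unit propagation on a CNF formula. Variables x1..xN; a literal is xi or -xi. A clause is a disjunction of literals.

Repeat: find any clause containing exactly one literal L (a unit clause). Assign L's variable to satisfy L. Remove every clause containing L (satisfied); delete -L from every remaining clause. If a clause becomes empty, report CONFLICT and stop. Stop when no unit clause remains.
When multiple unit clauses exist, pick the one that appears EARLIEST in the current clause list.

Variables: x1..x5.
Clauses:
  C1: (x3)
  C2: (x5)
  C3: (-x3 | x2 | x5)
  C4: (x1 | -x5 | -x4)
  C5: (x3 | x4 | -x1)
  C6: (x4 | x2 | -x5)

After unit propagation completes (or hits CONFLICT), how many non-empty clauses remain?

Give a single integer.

Answer: 2

Derivation:
unit clause [3] forces x3=T; simplify:
  drop -3 from [-3, 2, 5] -> [2, 5]
  satisfied 2 clause(s); 4 remain; assigned so far: [3]
unit clause [5] forces x5=T; simplify:
  drop -5 from [1, -5, -4] -> [1, -4]
  drop -5 from [4, 2, -5] -> [4, 2]
  satisfied 2 clause(s); 2 remain; assigned so far: [3, 5]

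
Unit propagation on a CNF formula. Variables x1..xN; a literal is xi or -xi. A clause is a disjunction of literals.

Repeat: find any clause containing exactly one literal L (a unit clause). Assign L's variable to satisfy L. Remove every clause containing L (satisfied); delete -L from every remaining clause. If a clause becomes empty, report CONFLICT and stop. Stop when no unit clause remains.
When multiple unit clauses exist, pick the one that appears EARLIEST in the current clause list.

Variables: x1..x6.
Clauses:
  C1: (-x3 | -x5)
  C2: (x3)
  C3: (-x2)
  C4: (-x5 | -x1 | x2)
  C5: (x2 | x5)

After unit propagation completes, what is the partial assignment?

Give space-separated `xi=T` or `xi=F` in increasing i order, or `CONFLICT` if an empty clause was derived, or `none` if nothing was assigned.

Answer: CONFLICT

Derivation:
unit clause [3] forces x3=T; simplify:
  drop -3 from [-3, -5] -> [-5]
  satisfied 1 clause(s); 4 remain; assigned so far: [3]
unit clause [-5] forces x5=F; simplify:
  drop 5 from [2, 5] -> [2]
  satisfied 2 clause(s); 2 remain; assigned so far: [3, 5]
unit clause [-2] forces x2=F; simplify:
  drop 2 from [2] -> [] (empty!)
  satisfied 1 clause(s); 1 remain; assigned so far: [2, 3, 5]
CONFLICT (empty clause)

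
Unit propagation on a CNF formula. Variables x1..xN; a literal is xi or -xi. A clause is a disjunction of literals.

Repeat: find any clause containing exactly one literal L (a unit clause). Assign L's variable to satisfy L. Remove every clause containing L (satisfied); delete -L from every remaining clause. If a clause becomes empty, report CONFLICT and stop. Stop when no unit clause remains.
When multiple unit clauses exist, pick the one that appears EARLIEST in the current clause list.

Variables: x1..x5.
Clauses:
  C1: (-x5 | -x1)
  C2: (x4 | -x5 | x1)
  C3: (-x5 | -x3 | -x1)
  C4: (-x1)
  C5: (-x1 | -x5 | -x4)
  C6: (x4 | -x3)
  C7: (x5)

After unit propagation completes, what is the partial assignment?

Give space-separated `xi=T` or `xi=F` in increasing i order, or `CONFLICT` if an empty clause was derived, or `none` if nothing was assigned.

Answer: x1=F x4=T x5=T

Derivation:
unit clause [-1] forces x1=F; simplify:
  drop 1 from [4, -5, 1] -> [4, -5]
  satisfied 4 clause(s); 3 remain; assigned so far: [1]
unit clause [5] forces x5=T; simplify:
  drop -5 from [4, -5] -> [4]
  satisfied 1 clause(s); 2 remain; assigned so far: [1, 5]
unit clause [4] forces x4=T; simplify:
  satisfied 2 clause(s); 0 remain; assigned so far: [1, 4, 5]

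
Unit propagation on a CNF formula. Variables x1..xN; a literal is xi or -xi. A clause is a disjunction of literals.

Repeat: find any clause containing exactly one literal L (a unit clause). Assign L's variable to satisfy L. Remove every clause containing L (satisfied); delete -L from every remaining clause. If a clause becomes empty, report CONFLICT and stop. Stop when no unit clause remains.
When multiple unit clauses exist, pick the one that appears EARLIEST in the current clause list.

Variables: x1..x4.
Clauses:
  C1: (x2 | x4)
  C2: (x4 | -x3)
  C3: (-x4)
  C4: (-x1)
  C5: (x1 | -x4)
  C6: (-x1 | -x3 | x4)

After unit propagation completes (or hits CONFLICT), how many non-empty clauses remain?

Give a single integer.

Answer: 0

Derivation:
unit clause [-4] forces x4=F; simplify:
  drop 4 from [2, 4] -> [2]
  drop 4 from [4, -3] -> [-3]
  drop 4 from [-1, -3, 4] -> [-1, -3]
  satisfied 2 clause(s); 4 remain; assigned so far: [4]
unit clause [2] forces x2=T; simplify:
  satisfied 1 clause(s); 3 remain; assigned so far: [2, 4]
unit clause [-3] forces x3=F; simplify:
  satisfied 2 clause(s); 1 remain; assigned so far: [2, 3, 4]
unit clause [-1] forces x1=F; simplify:
  satisfied 1 clause(s); 0 remain; assigned so far: [1, 2, 3, 4]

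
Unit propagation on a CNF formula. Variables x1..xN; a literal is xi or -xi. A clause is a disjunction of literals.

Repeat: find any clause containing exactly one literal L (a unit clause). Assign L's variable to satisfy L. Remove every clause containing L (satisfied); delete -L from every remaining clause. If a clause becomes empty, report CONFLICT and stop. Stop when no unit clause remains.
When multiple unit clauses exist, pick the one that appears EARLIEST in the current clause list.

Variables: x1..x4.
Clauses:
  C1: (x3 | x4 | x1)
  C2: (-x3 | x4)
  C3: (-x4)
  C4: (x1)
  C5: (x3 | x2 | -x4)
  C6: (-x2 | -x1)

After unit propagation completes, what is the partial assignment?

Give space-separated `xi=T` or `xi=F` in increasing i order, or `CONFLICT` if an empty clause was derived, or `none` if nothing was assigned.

Answer: x1=T x2=F x3=F x4=F

Derivation:
unit clause [-4] forces x4=F; simplify:
  drop 4 from [3, 4, 1] -> [3, 1]
  drop 4 from [-3, 4] -> [-3]
  satisfied 2 clause(s); 4 remain; assigned so far: [4]
unit clause [-3] forces x3=F; simplify:
  drop 3 from [3, 1] -> [1]
  satisfied 1 clause(s); 3 remain; assigned so far: [3, 4]
unit clause [1] forces x1=T; simplify:
  drop -1 from [-2, -1] -> [-2]
  satisfied 2 clause(s); 1 remain; assigned so far: [1, 3, 4]
unit clause [-2] forces x2=F; simplify:
  satisfied 1 clause(s); 0 remain; assigned so far: [1, 2, 3, 4]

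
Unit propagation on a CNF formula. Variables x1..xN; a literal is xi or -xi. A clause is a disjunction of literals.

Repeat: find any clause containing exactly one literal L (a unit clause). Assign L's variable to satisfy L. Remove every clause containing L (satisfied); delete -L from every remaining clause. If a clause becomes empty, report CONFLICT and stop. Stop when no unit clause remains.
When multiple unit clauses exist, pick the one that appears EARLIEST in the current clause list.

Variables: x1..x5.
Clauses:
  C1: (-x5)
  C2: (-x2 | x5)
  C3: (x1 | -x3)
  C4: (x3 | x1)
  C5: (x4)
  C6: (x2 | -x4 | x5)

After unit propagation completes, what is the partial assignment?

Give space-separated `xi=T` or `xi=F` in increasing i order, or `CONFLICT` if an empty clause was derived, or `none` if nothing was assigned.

unit clause [-5] forces x5=F; simplify:
  drop 5 from [-2, 5] -> [-2]
  drop 5 from [2, -4, 5] -> [2, -4]
  satisfied 1 clause(s); 5 remain; assigned so far: [5]
unit clause [-2] forces x2=F; simplify:
  drop 2 from [2, -4] -> [-4]
  satisfied 1 clause(s); 4 remain; assigned so far: [2, 5]
unit clause [4] forces x4=T; simplify:
  drop -4 from [-4] -> [] (empty!)
  satisfied 1 clause(s); 3 remain; assigned so far: [2, 4, 5]
CONFLICT (empty clause)

Answer: CONFLICT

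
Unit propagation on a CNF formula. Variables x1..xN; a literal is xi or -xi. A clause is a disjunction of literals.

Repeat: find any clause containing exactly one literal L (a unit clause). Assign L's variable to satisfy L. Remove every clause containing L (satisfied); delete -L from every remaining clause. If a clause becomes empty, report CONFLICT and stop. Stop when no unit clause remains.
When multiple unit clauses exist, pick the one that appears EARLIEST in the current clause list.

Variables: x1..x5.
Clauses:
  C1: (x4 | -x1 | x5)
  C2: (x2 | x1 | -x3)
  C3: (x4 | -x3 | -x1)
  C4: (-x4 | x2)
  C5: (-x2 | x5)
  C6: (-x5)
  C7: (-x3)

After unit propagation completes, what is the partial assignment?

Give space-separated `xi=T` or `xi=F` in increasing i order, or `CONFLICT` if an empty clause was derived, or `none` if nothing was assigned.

unit clause [-5] forces x5=F; simplify:
  drop 5 from [4, -1, 5] -> [4, -1]
  drop 5 from [-2, 5] -> [-2]
  satisfied 1 clause(s); 6 remain; assigned so far: [5]
unit clause [-2] forces x2=F; simplify:
  drop 2 from [2, 1, -3] -> [1, -3]
  drop 2 from [-4, 2] -> [-4]
  satisfied 1 clause(s); 5 remain; assigned so far: [2, 5]
unit clause [-4] forces x4=F; simplify:
  drop 4 from [4, -1] -> [-1]
  drop 4 from [4, -3, -1] -> [-3, -1]
  satisfied 1 clause(s); 4 remain; assigned so far: [2, 4, 5]
unit clause [-1] forces x1=F; simplify:
  drop 1 from [1, -3] -> [-3]
  satisfied 2 clause(s); 2 remain; assigned so far: [1, 2, 4, 5]
unit clause [-3] forces x3=F; simplify:
  satisfied 2 clause(s); 0 remain; assigned so far: [1, 2, 3, 4, 5]

Answer: x1=F x2=F x3=F x4=F x5=F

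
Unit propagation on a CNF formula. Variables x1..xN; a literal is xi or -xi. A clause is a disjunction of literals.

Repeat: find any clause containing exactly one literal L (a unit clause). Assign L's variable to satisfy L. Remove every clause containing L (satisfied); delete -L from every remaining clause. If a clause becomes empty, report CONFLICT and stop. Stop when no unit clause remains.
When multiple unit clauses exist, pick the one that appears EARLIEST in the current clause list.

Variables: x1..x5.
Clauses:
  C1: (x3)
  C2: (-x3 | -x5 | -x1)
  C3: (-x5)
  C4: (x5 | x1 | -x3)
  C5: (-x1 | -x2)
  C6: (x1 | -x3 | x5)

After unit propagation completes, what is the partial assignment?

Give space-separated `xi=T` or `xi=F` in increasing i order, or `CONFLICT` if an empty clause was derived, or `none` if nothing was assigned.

unit clause [3] forces x3=T; simplify:
  drop -3 from [-3, -5, -1] -> [-5, -1]
  drop -3 from [5, 1, -3] -> [5, 1]
  drop -3 from [1, -3, 5] -> [1, 5]
  satisfied 1 clause(s); 5 remain; assigned so far: [3]
unit clause [-5] forces x5=F; simplify:
  drop 5 from [5, 1] -> [1]
  drop 5 from [1, 5] -> [1]
  satisfied 2 clause(s); 3 remain; assigned so far: [3, 5]
unit clause [1] forces x1=T; simplify:
  drop -1 from [-1, -2] -> [-2]
  satisfied 2 clause(s); 1 remain; assigned so far: [1, 3, 5]
unit clause [-2] forces x2=F; simplify:
  satisfied 1 clause(s); 0 remain; assigned so far: [1, 2, 3, 5]

Answer: x1=T x2=F x3=T x5=F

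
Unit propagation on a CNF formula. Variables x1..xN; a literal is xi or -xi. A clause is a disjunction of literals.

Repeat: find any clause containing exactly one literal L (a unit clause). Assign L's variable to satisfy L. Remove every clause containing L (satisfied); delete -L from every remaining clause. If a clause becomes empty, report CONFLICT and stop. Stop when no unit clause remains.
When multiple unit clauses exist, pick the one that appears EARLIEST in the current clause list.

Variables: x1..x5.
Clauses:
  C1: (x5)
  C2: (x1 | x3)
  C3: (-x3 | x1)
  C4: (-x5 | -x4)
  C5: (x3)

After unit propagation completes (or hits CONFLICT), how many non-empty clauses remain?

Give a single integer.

Answer: 0

Derivation:
unit clause [5] forces x5=T; simplify:
  drop -5 from [-5, -4] -> [-4]
  satisfied 1 clause(s); 4 remain; assigned so far: [5]
unit clause [-4] forces x4=F; simplify:
  satisfied 1 clause(s); 3 remain; assigned so far: [4, 5]
unit clause [3] forces x3=T; simplify:
  drop -3 from [-3, 1] -> [1]
  satisfied 2 clause(s); 1 remain; assigned so far: [3, 4, 5]
unit clause [1] forces x1=T; simplify:
  satisfied 1 clause(s); 0 remain; assigned so far: [1, 3, 4, 5]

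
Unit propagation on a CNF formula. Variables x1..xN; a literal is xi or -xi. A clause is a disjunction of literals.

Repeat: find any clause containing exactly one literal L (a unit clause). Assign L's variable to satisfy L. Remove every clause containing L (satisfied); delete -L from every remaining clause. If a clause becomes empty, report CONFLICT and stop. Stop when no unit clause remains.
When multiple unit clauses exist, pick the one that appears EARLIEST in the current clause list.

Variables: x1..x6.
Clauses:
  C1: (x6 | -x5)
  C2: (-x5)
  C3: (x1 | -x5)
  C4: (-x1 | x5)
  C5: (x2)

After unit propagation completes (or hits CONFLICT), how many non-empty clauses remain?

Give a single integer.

Answer: 0

Derivation:
unit clause [-5] forces x5=F; simplify:
  drop 5 from [-1, 5] -> [-1]
  satisfied 3 clause(s); 2 remain; assigned so far: [5]
unit clause [-1] forces x1=F; simplify:
  satisfied 1 clause(s); 1 remain; assigned so far: [1, 5]
unit clause [2] forces x2=T; simplify:
  satisfied 1 clause(s); 0 remain; assigned so far: [1, 2, 5]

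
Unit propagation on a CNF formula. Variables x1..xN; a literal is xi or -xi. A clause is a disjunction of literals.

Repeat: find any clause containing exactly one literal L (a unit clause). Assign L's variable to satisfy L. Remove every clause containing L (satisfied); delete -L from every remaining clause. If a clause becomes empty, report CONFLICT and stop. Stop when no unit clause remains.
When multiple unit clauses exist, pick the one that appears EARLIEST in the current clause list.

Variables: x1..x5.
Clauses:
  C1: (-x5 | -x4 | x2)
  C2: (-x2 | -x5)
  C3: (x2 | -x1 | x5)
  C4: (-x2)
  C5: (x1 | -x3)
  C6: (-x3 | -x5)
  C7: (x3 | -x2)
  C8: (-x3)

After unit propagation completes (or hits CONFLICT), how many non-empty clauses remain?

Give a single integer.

unit clause [-2] forces x2=F; simplify:
  drop 2 from [-5, -4, 2] -> [-5, -4]
  drop 2 from [2, -1, 5] -> [-1, 5]
  satisfied 3 clause(s); 5 remain; assigned so far: [2]
unit clause [-3] forces x3=F; simplify:
  satisfied 3 clause(s); 2 remain; assigned so far: [2, 3]

Answer: 2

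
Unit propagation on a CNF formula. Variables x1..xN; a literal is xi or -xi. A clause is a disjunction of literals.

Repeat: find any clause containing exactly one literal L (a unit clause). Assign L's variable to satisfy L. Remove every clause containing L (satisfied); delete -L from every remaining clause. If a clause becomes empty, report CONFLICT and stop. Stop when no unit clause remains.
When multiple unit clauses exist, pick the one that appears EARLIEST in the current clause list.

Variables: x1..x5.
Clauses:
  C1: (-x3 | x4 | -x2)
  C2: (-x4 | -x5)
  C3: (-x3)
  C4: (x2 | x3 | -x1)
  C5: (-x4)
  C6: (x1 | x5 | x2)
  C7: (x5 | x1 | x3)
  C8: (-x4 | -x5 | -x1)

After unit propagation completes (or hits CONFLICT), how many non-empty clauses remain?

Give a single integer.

Answer: 3

Derivation:
unit clause [-3] forces x3=F; simplify:
  drop 3 from [2, 3, -1] -> [2, -1]
  drop 3 from [5, 1, 3] -> [5, 1]
  satisfied 2 clause(s); 6 remain; assigned so far: [3]
unit clause [-4] forces x4=F; simplify:
  satisfied 3 clause(s); 3 remain; assigned so far: [3, 4]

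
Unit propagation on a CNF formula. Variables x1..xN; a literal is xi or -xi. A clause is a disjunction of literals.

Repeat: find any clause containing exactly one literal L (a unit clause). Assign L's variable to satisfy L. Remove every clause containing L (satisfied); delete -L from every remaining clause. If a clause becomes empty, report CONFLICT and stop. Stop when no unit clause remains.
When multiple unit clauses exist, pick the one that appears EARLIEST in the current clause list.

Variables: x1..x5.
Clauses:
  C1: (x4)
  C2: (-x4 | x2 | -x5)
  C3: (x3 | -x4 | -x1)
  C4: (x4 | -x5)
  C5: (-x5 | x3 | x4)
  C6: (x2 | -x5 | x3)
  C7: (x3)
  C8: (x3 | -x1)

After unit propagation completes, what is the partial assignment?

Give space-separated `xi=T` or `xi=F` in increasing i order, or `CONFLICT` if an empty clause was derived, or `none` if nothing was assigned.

unit clause [4] forces x4=T; simplify:
  drop -4 from [-4, 2, -5] -> [2, -5]
  drop -4 from [3, -4, -1] -> [3, -1]
  satisfied 3 clause(s); 5 remain; assigned so far: [4]
unit clause [3] forces x3=T; simplify:
  satisfied 4 clause(s); 1 remain; assigned so far: [3, 4]

Answer: x3=T x4=T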